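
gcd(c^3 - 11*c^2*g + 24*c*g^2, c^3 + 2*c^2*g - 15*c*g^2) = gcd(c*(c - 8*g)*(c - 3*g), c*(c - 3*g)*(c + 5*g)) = c^2 - 3*c*g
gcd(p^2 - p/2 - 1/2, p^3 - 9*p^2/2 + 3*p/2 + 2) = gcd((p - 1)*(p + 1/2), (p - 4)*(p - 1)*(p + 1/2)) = p^2 - p/2 - 1/2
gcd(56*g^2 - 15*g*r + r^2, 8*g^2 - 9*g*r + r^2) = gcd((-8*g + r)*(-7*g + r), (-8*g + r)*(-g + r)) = -8*g + r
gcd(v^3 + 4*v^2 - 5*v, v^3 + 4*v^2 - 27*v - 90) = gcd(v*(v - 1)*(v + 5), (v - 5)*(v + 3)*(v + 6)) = 1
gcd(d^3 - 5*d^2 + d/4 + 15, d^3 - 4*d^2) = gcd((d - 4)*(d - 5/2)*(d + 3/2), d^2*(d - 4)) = d - 4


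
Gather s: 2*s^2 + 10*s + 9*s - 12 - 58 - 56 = 2*s^2 + 19*s - 126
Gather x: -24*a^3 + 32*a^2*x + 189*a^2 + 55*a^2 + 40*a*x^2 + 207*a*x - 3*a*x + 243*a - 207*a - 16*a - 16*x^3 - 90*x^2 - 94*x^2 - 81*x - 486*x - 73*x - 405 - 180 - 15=-24*a^3 + 244*a^2 + 20*a - 16*x^3 + x^2*(40*a - 184) + x*(32*a^2 + 204*a - 640) - 600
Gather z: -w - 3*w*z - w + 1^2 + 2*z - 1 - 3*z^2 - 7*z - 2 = -2*w - 3*z^2 + z*(-3*w - 5) - 2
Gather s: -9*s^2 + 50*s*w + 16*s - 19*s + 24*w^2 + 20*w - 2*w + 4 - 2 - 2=-9*s^2 + s*(50*w - 3) + 24*w^2 + 18*w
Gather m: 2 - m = 2 - m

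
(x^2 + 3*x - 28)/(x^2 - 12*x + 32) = (x + 7)/(x - 8)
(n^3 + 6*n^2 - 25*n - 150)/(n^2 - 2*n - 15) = (n^2 + 11*n + 30)/(n + 3)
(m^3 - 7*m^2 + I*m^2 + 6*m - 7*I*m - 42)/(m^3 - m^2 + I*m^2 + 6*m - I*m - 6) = (m - 7)/(m - 1)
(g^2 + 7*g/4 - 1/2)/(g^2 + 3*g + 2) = (g - 1/4)/(g + 1)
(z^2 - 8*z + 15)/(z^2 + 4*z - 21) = (z - 5)/(z + 7)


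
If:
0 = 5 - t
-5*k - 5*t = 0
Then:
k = -5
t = 5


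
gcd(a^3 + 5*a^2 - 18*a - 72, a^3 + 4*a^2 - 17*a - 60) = a^2 - a - 12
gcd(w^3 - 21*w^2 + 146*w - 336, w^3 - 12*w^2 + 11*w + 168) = w^2 - 15*w + 56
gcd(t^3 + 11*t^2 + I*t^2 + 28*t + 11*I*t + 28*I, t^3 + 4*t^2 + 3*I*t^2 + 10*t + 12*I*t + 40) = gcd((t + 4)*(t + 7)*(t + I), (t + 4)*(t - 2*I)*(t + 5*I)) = t + 4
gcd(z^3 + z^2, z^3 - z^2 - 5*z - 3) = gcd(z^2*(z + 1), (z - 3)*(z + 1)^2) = z + 1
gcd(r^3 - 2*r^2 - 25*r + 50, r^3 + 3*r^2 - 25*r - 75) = r^2 - 25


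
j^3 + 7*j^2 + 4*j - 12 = (j - 1)*(j + 2)*(j + 6)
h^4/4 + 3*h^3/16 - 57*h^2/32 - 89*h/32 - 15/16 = (h/2 + 1/4)*(h/2 + 1)*(h - 3)*(h + 5/4)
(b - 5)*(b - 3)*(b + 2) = b^3 - 6*b^2 - b + 30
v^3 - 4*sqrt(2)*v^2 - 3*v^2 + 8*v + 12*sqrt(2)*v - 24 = (v - 3)*(v - 2*sqrt(2))^2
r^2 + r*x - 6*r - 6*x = (r - 6)*(r + x)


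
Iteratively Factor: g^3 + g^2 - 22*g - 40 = (g + 4)*(g^2 - 3*g - 10) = (g + 2)*(g + 4)*(g - 5)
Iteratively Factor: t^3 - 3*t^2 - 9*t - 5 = (t + 1)*(t^2 - 4*t - 5) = (t - 5)*(t + 1)*(t + 1)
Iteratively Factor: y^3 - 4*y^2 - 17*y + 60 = (y + 4)*(y^2 - 8*y + 15) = (y - 5)*(y + 4)*(y - 3)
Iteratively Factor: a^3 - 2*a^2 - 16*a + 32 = (a + 4)*(a^2 - 6*a + 8) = (a - 2)*(a + 4)*(a - 4)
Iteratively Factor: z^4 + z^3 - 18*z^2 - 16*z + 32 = (z + 4)*(z^3 - 3*z^2 - 6*z + 8) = (z - 1)*(z + 4)*(z^2 - 2*z - 8) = (z - 4)*(z - 1)*(z + 4)*(z + 2)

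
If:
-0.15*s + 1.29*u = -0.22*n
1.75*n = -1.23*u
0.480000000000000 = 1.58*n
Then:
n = 0.30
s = -3.27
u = -0.43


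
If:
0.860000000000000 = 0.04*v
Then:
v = 21.50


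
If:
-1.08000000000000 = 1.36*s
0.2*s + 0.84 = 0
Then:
No Solution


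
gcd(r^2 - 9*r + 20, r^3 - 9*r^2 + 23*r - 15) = r - 5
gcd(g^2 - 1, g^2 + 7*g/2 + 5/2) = g + 1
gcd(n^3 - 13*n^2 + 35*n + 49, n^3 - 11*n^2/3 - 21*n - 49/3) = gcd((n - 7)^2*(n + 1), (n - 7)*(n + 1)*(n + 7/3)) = n^2 - 6*n - 7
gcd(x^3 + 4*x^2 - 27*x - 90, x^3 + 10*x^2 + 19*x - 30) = x + 6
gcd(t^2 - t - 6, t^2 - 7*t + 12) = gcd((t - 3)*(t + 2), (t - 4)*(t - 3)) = t - 3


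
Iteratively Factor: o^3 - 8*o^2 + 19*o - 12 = (o - 1)*(o^2 - 7*o + 12) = (o - 4)*(o - 1)*(o - 3)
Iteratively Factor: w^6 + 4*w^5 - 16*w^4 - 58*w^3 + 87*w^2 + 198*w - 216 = (w - 1)*(w^5 + 5*w^4 - 11*w^3 - 69*w^2 + 18*w + 216) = (w - 3)*(w - 1)*(w^4 + 8*w^3 + 13*w^2 - 30*w - 72) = (w - 3)*(w - 2)*(w - 1)*(w^3 + 10*w^2 + 33*w + 36) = (w - 3)*(w - 2)*(w - 1)*(w + 3)*(w^2 + 7*w + 12) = (w - 3)*(w - 2)*(w - 1)*(w + 3)*(w + 4)*(w + 3)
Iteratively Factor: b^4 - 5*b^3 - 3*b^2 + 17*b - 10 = (b - 1)*(b^3 - 4*b^2 - 7*b + 10) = (b - 1)^2*(b^2 - 3*b - 10) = (b - 1)^2*(b + 2)*(b - 5)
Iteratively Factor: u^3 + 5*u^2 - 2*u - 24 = (u + 3)*(u^2 + 2*u - 8) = (u - 2)*(u + 3)*(u + 4)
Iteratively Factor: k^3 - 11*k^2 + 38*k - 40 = (k - 2)*(k^2 - 9*k + 20) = (k - 4)*(k - 2)*(k - 5)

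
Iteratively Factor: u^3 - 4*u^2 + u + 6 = (u - 2)*(u^2 - 2*u - 3) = (u - 2)*(u + 1)*(u - 3)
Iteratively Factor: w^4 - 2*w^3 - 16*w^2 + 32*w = (w + 4)*(w^3 - 6*w^2 + 8*w) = (w - 4)*(w + 4)*(w^2 - 2*w) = (w - 4)*(w - 2)*(w + 4)*(w)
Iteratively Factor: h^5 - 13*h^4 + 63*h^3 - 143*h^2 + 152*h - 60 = (h - 3)*(h^4 - 10*h^3 + 33*h^2 - 44*h + 20) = (h - 5)*(h - 3)*(h^3 - 5*h^2 + 8*h - 4) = (h - 5)*(h - 3)*(h - 1)*(h^2 - 4*h + 4) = (h - 5)*(h - 3)*(h - 2)*(h - 1)*(h - 2)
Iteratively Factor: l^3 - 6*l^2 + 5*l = (l - 5)*(l^2 - l) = l*(l - 5)*(l - 1)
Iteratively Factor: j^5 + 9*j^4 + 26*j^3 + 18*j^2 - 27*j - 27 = (j + 3)*(j^4 + 6*j^3 + 8*j^2 - 6*j - 9) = (j + 3)^2*(j^3 + 3*j^2 - j - 3) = (j + 3)^3*(j^2 - 1) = (j - 1)*(j + 3)^3*(j + 1)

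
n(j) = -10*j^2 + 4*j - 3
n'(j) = 4 - 20*j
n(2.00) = -35.00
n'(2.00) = -36.00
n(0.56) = -3.90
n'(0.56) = -7.20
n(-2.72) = -87.86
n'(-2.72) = 58.40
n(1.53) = -20.29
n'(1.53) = -26.60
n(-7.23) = -554.65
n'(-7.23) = 148.60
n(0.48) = -3.38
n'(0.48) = -5.60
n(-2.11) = -55.96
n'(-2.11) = 46.20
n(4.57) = -193.57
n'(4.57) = -87.40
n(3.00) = -81.00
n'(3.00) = -56.00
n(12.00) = -1395.00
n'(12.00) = -236.00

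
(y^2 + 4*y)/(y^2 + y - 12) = y/(y - 3)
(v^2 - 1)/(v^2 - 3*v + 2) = (v + 1)/(v - 2)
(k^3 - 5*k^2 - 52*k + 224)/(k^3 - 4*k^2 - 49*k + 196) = (k - 8)/(k - 7)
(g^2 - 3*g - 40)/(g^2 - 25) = (g - 8)/(g - 5)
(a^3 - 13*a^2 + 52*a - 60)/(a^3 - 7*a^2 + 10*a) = (a - 6)/a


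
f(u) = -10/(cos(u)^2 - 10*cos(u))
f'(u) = -10*(2*sin(u)*cos(u) - 10*sin(u))/(cos(u)^2 - 10*cos(u))^2 = 20*(5 - cos(u))*sin(u)/((cos(u) - 10)^2*cos(u)^2)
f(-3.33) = -0.93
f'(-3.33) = 0.19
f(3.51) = -0.98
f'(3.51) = -0.41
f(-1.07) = 2.19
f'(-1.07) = -3.80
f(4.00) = -1.44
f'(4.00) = -1.76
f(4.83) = 8.62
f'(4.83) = -72.12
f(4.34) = -2.65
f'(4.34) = -7.03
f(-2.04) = -2.12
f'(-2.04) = -4.35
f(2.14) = -1.76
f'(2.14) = 2.89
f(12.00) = 1.29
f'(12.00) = -0.75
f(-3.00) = -0.92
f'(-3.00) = -0.14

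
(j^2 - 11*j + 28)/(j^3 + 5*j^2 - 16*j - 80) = (j - 7)/(j^2 + 9*j + 20)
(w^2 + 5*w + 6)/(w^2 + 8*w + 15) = (w + 2)/(w + 5)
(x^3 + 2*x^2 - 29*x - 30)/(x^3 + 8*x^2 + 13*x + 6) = (x - 5)/(x + 1)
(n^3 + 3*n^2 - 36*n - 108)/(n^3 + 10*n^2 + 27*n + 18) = (n - 6)/(n + 1)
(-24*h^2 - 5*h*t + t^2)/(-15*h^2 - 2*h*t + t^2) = (-8*h + t)/(-5*h + t)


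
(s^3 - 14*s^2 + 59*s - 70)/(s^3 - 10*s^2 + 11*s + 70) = (s - 2)/(s + 2)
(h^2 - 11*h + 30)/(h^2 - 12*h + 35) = (h - 6)/(h - 7)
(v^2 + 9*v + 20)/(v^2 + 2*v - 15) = (v + 4)/(v - 3)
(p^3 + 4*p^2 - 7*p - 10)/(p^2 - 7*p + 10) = (p^2 + 6*p + 5)/(p - 5)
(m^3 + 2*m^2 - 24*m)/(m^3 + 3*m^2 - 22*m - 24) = m/(m + 1)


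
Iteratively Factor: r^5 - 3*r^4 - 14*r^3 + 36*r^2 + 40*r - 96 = (r - 2)*(r^4 - r^3 - 16*r^2 + 4*r + 48) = (r - 2)*(r + 2)*(r^3 - 3*r^2 - 10*r + 24) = (r - 4)*(r - 2)*(r + 2)*(r^2 + r - 6) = (r - 4)*(r - 2)*(r + 2)*(r + 3)*(r - 2)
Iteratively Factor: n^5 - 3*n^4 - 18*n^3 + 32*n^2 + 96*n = (n + 3)*(n^4 - 6*n^3 + 32*n) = (n + 2)*(n + 3)*(n^3 - 8*n^2 + 16*n) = n*(n + 2)*(n + 3)*(n^2 - 8*n + 16) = n*(n - 4)*(n + 2)*(n + 3)*(n - 4)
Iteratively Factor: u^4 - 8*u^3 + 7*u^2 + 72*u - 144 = (u - 4)*(u^3 - 4*u^2 - 9*u + 36) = (u - 4)*(u - 3)*(u^2 - u - 12) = (u - 4)^2*(u - 3)*(u + 3)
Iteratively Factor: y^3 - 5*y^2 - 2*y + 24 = (y - 3)*(y^2 - 2*y - 8) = (y - 3)*(y + 2)*(y - 4)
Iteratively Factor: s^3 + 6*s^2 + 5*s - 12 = (s + 4)*(s^2 + 2*s - 3) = (s + 3)*(s + 4)*(s - 1)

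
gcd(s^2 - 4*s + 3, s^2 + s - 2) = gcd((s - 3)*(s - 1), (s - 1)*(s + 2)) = s - 1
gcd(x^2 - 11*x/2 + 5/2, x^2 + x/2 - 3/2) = 1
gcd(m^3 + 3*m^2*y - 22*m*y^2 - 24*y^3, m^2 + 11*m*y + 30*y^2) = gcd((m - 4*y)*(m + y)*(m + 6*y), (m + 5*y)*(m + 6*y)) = m + 6*y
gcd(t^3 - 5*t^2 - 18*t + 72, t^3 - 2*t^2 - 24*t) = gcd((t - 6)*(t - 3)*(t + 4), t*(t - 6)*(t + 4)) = t^2 - 2*t - 24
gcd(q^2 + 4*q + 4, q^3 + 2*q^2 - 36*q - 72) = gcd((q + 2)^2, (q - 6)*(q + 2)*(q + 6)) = q + 2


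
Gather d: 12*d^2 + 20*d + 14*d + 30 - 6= 12*d^2 + 34*d + 24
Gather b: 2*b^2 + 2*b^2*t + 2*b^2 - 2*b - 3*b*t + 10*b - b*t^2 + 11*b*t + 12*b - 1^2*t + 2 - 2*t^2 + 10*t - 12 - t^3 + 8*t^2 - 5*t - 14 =b^2*(2*t + 4) + b*(-t^2 + 8*t + 20) - t^3 + 6*t^2 + 4*t - 24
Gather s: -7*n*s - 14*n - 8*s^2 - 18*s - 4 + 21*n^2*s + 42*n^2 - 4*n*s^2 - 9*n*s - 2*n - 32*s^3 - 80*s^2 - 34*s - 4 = 42*n^2 - 16*n - 32*s^3 + s^2*(-4*n - 88) + s*(21*n^2 - 16*n - 52) - 8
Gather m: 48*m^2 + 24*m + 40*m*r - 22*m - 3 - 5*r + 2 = 48*m^2 + m*(40*r + 2) - 5*r - 1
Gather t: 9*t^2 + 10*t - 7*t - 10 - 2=9*t^2 + 3*t - 12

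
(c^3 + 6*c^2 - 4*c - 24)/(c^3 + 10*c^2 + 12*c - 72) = (c + 2)/(c + 6)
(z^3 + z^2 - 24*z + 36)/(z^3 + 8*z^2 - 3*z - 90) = (z - 2)/(z + 5)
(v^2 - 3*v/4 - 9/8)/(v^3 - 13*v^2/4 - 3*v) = (v - 3/2)/(v*(v - 4))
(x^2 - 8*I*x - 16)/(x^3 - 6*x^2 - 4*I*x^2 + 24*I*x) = (x - 4*I)/(x*(x - 6))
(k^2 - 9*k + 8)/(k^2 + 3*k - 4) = (k - 8)/(k + 4)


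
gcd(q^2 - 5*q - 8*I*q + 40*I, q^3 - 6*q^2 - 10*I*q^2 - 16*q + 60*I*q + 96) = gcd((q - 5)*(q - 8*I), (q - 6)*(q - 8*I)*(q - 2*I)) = q - 8*I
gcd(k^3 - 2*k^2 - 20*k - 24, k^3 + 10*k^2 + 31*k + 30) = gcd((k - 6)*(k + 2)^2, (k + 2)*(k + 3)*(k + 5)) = k + 2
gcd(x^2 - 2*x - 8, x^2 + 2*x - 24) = x - 4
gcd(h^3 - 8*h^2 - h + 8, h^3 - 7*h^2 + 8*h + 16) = h + 1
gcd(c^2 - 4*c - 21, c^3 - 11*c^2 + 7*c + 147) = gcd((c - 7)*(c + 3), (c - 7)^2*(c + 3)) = c^2 - 4*c - 21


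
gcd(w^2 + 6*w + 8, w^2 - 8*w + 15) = 1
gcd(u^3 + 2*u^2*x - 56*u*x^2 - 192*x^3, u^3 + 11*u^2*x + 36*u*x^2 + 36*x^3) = u + 6*x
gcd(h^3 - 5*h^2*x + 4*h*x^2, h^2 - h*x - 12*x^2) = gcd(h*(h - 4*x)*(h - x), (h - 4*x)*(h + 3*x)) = -h + 4*x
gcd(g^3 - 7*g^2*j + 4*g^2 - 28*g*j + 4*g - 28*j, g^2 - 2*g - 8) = g + 2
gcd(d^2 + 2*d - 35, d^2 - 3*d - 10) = d - 5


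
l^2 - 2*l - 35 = (l - 7)*(l + 5)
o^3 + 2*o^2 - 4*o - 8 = (o - 2)*(o + 2)^2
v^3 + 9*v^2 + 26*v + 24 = (v + 2)*(v + 3)*(v + 4)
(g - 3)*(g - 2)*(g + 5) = g^3 - 19*g + 30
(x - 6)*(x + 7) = x^2 + x - 42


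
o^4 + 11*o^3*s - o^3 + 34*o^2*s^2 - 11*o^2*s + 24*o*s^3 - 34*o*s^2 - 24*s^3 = (o - 1)*(o + s)*(o + 4*s)*(o + 6*s)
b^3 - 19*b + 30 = (b - 3)*(b - 2)*(b + 5)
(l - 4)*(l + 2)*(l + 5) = l^3 + 3*l^2 - 18*l - 40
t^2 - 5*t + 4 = (t - 4)*(t - 1)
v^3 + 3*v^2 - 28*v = v*(v - 4)*(v + 7)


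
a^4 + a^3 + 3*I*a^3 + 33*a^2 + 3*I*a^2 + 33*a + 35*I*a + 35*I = (a - 5*I)*(a + 7*I)*(-I*a + 1)*(I*a + I)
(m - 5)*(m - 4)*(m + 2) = m^3 - 7*m^2 + 2*m + 40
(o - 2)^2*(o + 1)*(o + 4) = o^4 + o^3 - 12*o^2 + 4*o + 16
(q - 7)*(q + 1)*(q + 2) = q^3 - 4*q^2 - 19*q - 14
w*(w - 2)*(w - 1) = w^3 - 3*w^2 + 2*w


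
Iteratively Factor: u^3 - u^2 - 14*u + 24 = (u + 4)*(u^2 - 5*u + 6) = (u - 2)*(u + 4)*(u - 3)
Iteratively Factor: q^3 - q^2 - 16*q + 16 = (q + 4)*(q^2 - 5*q + 4) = (q - 4)*(q + 4)*(q - 1)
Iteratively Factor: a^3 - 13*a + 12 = (a - 3)*(a^2 + 3*a - 4) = (a - 3)*(a - 1)*(a + 4)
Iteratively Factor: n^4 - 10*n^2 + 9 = (n - 3)*(n^3 + 3*n^2 - n - 3) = (n - 3)*(n + 3)*(n^2 - 1) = (n - 3)*(n + 1)*(n + 3)*(n - 1)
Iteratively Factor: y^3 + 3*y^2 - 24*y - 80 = (y + 4)*(y^2 - y - 20) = (y - 5)*(y + 4)*(y + 4)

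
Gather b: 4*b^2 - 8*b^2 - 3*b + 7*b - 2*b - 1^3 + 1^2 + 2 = -4*b^2 + 2*b + 2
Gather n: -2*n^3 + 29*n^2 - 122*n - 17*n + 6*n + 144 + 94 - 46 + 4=-2*n^3 + 29*n^2 - 133*n + 196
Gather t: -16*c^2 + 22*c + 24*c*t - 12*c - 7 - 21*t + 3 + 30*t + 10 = -16*c^2 + 10*c + t*(24*c + 9) + 6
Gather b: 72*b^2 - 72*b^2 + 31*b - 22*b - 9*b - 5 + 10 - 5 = 0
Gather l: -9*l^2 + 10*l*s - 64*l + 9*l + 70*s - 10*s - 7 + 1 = -9*l^2 + l*(10*s - 55) + 60*s - 6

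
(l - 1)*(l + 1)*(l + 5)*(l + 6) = l^4 + 11*l^3 + 29*l^2 - 11*l - 30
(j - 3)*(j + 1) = j^2 - 2*j - 3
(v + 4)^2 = v^2 + 8*v + 16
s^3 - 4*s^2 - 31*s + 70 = (s - 7)*(s - 2)*(s + 5)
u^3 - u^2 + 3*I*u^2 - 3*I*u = u*(u - 1)*(u + 3*I)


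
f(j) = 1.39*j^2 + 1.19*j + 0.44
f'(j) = 2.78*j + 1.19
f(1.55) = 5.62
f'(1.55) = 5.50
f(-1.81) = 2.84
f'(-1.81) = -3.84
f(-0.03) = 0.41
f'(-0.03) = 1.11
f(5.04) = 41.75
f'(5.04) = 15.20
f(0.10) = 0.57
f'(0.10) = 1.47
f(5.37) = 46.91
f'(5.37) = 16.12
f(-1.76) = 2.65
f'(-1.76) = -3.70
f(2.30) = 10.53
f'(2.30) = 7.58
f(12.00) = 214.88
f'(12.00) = 34.55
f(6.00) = 57.62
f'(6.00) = 17.87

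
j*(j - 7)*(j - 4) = j^3 - 11*j^2 + 28*j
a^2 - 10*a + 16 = (a - 8)*(a - 2)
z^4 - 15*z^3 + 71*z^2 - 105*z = z*(z - 7)*(z - 5)*(z - 3)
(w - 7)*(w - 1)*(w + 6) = w^3 - 2*w^2 - 41*w + 42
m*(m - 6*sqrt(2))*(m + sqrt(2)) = m^3 - 5*sqrt(2)*m^2 - 12*m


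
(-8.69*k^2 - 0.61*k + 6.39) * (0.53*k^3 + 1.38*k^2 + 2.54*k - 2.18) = -4.6057*k^5 - 12.3155*k^4 - 19.5277*k^3 + 26.213*k^2 + 17.5604*k - 13.9302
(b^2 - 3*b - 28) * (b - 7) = b^3 - 10*b^2 - 7*b + 196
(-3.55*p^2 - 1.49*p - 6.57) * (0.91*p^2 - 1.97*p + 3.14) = -3.2305*p^4 + 5.6376*p^3 - 14.1904*p^2 + 8.2643*p - 20.6298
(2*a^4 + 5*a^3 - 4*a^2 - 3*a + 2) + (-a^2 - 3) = 2*a^4 + 5*a^3 - 5*a^2 - 3*a - 1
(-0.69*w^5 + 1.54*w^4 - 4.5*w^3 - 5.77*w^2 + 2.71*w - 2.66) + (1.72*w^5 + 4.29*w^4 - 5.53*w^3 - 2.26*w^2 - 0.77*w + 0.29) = 1.03*w^5 + 5.83*w^4 - 10.03*w^3 - 8.03*w^2 + 1.94*w - 2.37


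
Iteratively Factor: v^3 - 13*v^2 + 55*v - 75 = (v - 5)*(v^2 - 8*v + 15) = (v - 5)^2*(v - 3)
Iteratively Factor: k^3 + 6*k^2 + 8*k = (k + 2)*(k^2 + 4*k) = k*(k + 2)*(k + 4)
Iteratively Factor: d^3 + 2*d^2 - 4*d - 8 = (d + 2)*(d^2 - 4) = (d + 2)^2*(d - 2)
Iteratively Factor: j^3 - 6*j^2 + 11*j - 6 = (j - 1)*(j^2 - 5*j + 6) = (j - 3)*(j - 1)*(j - 2)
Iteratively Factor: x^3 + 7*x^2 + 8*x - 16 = (x + 4)*(x^2 + 3*x - 4) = (x + 4)^2*(x - 1)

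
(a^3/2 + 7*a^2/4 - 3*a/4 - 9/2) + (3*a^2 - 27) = a^3/2 + 19*a^2/4 - 3*a/4 - 63/2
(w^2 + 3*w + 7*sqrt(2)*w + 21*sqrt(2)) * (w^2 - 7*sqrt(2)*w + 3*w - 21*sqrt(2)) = w^4 + 6*w^3 - 89*w^2 - 588*w - 882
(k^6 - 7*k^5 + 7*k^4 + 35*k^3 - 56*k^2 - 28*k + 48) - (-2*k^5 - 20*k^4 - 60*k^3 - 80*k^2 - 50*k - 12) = k^6 - 5*k^5 + 27*k^4 + 95*k^3 + 24*k^2 + 22*k + 60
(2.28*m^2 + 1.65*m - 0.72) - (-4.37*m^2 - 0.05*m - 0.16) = 6.65*m^2 + 1.7*m - 0.56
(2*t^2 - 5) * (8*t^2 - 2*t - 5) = 16*t^4 - 4*t^3 - 50*t^2 + 10*t + 25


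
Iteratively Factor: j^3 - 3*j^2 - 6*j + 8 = (j + 2)*(j^2 - 5*j + 4) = (j - 1)*(j + 2)*(j - 4)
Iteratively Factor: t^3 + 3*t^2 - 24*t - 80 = (t + 4)*(t^2 - t - 20) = (t - 5)*(t + 4)*(t + 4)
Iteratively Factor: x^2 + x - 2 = (x + 2)*(x - 1)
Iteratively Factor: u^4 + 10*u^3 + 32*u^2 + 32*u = (u + 2)*(u^3 + 8*u^2 + 16*u) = (u + 2)*(u + 4)*(u^2 + 4*u) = (u + 2)*(u + 4)^2*(u)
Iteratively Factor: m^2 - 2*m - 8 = (m - 4)*(m + 2)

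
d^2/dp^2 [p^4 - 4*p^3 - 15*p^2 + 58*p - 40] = 12*p^2 - 24*p - 30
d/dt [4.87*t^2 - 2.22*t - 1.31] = 9.74*t - 2.22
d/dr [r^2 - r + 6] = 2*r - 1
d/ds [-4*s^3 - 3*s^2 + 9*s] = -12*s^2 - 6*s + 9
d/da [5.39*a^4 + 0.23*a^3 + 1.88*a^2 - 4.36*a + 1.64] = 21.56*a^3 + 0.69*a^2 + 3.76*a - 4.36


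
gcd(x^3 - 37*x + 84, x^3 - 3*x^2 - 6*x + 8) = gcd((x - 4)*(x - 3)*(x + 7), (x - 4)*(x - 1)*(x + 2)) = x - 4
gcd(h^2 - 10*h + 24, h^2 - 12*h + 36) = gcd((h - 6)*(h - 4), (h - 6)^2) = h - 6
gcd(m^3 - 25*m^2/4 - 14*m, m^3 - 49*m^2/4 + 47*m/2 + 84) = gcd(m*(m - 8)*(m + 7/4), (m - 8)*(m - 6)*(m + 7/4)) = m^2 - 25*m/4 - 14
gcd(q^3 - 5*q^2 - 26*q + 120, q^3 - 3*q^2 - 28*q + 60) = q^2 - q - 30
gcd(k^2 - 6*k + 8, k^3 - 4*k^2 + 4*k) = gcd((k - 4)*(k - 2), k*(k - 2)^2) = k - 2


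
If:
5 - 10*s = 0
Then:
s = 1/2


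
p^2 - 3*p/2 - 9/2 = (p - 3)*(p + 3/2)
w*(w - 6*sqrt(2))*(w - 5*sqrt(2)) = w^3 - 11*sqrt(2)*w^2 + 60*w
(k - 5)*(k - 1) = k^2 - 6*k + 5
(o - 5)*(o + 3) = o^2 - 2*o - 15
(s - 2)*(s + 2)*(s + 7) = s^3 + 7*s^2 - 4*s - 28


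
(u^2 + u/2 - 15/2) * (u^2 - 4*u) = u^4 - 7*u^3/2 - 19*u^2/2 + 30*u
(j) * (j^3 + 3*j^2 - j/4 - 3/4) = j^4 + 3*j^3 - j^2/4 - 3*j/4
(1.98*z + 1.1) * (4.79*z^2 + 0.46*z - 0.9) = 9.4842*z^3 + 6.1798*z^2 - 1.276*z - 0.99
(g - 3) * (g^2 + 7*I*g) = g^3 - 3*g^2 + 7*I*g^2 - 21*I*g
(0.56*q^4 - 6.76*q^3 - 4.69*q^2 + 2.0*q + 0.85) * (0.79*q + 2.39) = 0.4424*q^5 - 4.002*q^4 - 19.8615*q^3 - 9.6291*q^2 + 5.4515*q + 2.0315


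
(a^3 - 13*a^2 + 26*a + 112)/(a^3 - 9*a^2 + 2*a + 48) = (a - 7)/(a - 3)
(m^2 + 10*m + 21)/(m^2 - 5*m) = (m^2 + 10*m + 21)/(m*(m - 5))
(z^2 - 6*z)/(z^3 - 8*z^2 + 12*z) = 1/(z - 2)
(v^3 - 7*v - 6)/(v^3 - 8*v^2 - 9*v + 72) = (v^2 + 3*v + 2)/(v^2 - 5*v - 24)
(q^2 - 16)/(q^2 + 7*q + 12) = (q - 4)/(q + 3)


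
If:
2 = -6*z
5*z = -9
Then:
No Solution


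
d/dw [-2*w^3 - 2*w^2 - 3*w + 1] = -6*w^2 - 4*w - 3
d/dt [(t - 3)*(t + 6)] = 2*t + 3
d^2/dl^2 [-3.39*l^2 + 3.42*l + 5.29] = -6.78000000000000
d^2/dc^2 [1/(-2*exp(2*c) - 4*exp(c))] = (-4*(exp(c) + 1)^2 + (exp(c) + 2)*(2*exp(c) + 1))*exp(-c)/(exp(c) + 2)^3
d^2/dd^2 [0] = 0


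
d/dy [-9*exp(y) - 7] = -9*exp(y)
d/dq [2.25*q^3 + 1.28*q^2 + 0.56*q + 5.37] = 6.75*q^2 + 2.56*q + 0.56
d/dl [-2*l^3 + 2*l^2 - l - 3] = -6*l^2 + 4*l - 1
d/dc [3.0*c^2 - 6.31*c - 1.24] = 6.0*c - 6.31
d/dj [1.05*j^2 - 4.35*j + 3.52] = 2.1*j - 4.35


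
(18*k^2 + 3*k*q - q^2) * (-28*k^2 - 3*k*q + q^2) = -504*k^4 - 138*k^3*q + 37*k^2*q^2 + 6*k*q^3 - q^4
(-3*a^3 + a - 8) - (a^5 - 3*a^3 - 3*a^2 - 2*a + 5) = -a^5 + 3*a^2 + 3*a - 13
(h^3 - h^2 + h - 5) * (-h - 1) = -h^4 + 4*h + 5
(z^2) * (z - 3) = z^3 - 3*z^2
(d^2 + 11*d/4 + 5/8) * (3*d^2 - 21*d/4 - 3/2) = 3*d^4 + 3*d^3 - 225*d^2/16 - 237*d/32 - 15/16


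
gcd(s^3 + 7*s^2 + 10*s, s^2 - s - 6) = s + 2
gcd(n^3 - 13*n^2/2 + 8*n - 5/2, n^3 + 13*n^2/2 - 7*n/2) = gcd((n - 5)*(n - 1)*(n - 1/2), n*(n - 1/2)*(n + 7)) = n - 1/2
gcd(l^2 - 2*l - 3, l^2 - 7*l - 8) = l + 1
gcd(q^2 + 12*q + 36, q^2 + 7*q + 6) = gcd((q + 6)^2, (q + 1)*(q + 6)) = q + 6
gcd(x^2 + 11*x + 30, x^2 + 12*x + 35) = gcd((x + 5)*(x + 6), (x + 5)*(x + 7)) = x + 5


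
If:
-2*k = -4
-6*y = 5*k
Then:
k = 2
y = -5/3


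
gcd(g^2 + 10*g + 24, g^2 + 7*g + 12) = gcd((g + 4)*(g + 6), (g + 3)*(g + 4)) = g + 4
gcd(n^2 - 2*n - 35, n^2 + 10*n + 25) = n + 5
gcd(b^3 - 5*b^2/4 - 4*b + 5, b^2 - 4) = b^2 - 4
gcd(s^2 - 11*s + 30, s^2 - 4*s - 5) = s - 5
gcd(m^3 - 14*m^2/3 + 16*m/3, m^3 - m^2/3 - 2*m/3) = m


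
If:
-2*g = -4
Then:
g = 2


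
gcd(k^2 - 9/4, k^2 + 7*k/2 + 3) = k + 3/2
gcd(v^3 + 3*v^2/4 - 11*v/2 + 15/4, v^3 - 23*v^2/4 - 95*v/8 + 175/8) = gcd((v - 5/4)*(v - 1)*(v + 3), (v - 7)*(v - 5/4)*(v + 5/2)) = v - 5/4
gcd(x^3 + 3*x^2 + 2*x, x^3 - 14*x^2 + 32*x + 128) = x + 2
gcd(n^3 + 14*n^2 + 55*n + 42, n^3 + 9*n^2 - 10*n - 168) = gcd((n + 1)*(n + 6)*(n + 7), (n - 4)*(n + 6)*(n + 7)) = n^2 + 13*n + 42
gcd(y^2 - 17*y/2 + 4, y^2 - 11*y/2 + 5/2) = y - 1/2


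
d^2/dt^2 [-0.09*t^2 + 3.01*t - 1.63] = -0.180000000000000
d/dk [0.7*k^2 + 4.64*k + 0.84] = 1.4*k + 4.64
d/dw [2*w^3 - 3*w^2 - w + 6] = 6*w^2 - 6*w - 1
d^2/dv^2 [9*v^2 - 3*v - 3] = 18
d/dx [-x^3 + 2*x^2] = x*(4 - 3*x)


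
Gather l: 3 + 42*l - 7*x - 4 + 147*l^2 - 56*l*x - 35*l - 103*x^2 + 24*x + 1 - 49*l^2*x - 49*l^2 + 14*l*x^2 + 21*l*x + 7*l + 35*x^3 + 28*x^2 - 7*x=l^2*(98 - 49*x) + l*(14*x^2 - 35*x + 14) + 35*x^3 - 75*x^2 + 10*x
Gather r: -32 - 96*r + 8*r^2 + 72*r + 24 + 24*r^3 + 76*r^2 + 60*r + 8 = 24*r^3 + 84*r^2 + 36*r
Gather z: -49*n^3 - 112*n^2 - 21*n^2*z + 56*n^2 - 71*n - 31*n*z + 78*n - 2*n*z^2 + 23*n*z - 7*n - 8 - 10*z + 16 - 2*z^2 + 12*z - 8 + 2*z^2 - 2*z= -49*n^3 - 56*n^2 - 2*n*z^2 + z*(-21*n^2 - 8*n)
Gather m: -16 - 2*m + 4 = -2*m - 12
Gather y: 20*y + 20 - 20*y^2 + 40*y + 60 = -20*y^2 + 60*y + 80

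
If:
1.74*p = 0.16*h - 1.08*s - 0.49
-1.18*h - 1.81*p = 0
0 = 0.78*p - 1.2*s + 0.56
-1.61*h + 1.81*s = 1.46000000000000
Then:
No Solution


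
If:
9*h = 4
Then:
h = 4/9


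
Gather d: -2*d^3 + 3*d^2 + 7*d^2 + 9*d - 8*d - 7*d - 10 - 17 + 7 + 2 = -2*d^3 + 10*d^2 - 6*d - 18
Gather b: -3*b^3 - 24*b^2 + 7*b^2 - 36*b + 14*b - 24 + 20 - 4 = -3*b^3 - 17*b^2 - 22*b - 8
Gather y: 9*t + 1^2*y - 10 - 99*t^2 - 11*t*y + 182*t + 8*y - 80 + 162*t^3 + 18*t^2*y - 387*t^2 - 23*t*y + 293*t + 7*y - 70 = 162*t^3 - 486*t^2 + 484*t + y*(18*t^2 - 34*t + 16) - 160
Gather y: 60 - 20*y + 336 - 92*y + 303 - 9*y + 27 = 726 - 121*y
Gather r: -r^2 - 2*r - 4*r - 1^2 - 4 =-r^2 - 6*r - 5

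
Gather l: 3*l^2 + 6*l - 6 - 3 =3*l^2 + 6*l - 9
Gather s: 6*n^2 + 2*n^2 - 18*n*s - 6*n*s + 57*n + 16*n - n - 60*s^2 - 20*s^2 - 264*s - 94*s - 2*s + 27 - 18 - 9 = 8*n^2 + 72*n - 80*s^2 + s*(-24*n - 360)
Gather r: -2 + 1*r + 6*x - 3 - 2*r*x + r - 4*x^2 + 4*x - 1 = r*(2 - 2*x) - 4*x^2 + 10*x - 6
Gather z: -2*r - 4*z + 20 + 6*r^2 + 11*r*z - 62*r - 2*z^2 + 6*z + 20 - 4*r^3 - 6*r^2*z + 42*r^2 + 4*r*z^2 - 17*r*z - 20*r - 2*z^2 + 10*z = -4*r^3 + 48*r^2 - 84*r + z^2*(4*r - 4) + z*(-6*r^2 - 6*r + 12) + 40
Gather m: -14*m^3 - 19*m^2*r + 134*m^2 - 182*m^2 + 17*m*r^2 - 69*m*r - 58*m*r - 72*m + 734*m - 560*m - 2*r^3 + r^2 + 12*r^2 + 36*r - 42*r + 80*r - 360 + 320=-14*m^3 + m^2*(-19*r - 48) + m*(17*r^2 - 127*r + 102) - 2*r^3 + 13*r^2 + 74*r - 40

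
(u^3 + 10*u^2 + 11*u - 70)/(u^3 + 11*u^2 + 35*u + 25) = (u^2 + 5*u - 14)/(u^2 + 6*u + 5)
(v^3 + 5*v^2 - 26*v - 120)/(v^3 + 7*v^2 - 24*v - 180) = (v + 4)/(v + 6)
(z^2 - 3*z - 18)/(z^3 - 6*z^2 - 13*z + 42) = (z - 6)/(z^2 - 9*z + 14)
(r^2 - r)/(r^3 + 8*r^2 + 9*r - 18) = r/(r^2 + 9*r + 18)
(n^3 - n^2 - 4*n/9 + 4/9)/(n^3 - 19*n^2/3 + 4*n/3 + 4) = (n - 2/3)/(n - 6)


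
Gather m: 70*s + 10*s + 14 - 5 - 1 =80*s + 8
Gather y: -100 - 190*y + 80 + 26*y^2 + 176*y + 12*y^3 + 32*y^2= 12*y^3 + 58*y^2 - 14*y - 20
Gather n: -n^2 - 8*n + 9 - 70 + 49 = -n^2 - 8*n - 12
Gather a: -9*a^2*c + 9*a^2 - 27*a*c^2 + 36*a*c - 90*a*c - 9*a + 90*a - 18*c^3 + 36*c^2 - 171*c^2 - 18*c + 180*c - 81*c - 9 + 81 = a^2*(9 - 9*c) + a*(-27*c^2 - 54*c + 81) - 18*c^3 - 135*c^2 + 81*c + 72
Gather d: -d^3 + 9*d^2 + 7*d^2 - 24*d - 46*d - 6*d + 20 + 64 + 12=-d^3 + 16*d^2 - 76*d + 96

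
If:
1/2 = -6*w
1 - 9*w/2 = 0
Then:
No Solution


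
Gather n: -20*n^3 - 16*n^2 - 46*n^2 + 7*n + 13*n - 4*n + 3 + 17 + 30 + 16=-20*n^3 - 62*n^2 + 16*n + 66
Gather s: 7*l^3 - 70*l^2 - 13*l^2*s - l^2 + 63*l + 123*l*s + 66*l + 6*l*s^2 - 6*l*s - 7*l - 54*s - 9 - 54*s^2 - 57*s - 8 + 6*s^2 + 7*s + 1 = 7*l^3 - 71*l^2 + 122*l + s^2*(6*l - 48) + s*(-13*l^2 + 117*l - 104) - 16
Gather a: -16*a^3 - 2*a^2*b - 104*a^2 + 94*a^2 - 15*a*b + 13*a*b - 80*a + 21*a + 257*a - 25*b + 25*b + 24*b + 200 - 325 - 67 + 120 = -16*a^3 + a^2*(-2*b - 10) + a*(198 - 2*b) + 24*b - 72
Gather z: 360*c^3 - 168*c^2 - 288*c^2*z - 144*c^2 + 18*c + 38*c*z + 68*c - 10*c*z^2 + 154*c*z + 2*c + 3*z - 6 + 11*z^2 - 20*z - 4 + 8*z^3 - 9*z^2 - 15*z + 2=360*c^3 - 312*c^2 + 88*c + 8*z^3 + z^2*(2 - 10*c) + z*(-288*c^2 + 192*c - 32) - 8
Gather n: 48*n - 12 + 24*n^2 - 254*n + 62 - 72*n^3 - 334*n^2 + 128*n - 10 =-72*n^3 - 310*n^2 - 78*n + 40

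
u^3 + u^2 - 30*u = u*(u - 5)*(u + 6)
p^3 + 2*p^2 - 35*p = p*(p - 5)*(p + 7)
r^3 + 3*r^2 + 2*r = r*(r + 1)*(r + 2)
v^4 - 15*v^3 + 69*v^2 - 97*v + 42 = (v - 7)*(v - 6)*(v - 1)^2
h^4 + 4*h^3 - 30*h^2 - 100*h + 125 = (h - 5)*(h - 1)*(h + 5)^2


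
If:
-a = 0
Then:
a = 0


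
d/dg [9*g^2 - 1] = 18*g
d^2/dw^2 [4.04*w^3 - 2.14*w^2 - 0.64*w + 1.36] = 24.24*w - 4.28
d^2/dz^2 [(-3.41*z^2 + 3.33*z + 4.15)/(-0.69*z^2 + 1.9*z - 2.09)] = (5.77019399999999*z^3 - 41.360256*z^2 + 61.457058*z - 14.649988)/(0.328509*z^6 - 2.71377*z^5 + 10.457847*z^4 - 23.29894*z^3 + 31.676667*z^2 - 24.89817*z + 9.129329)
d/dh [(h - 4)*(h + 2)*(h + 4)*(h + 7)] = 4*h^3 + 27*h^2 - 4*h - 144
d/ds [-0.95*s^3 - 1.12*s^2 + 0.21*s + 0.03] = -2.85*s^2 - 2.24*s + 0.21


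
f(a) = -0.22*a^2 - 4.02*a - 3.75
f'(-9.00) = -0.06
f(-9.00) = 14.61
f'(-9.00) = -0.06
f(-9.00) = 14.61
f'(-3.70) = -2.39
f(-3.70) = 8.11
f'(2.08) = -4.94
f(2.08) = -13.06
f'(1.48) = -4.67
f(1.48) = -10.18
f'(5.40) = -6.40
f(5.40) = -31.87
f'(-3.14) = -2.64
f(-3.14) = 6.70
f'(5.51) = -6.44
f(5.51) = -32.58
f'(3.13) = -5.40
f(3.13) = -18.49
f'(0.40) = -4.20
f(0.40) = -5.39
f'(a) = -0.44*a - 4.02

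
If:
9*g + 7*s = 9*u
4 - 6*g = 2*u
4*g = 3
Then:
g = 3/4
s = -9/7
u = -1/4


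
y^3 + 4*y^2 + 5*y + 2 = (y + 1)^2*(y + 2)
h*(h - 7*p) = h^2 - 7*h*p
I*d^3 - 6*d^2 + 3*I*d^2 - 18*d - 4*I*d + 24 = (d + 4)*(d + 6*I)*(I*d - I)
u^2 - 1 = (u - 1)*(u + 1)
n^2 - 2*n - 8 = (n - 4)*(n + 2)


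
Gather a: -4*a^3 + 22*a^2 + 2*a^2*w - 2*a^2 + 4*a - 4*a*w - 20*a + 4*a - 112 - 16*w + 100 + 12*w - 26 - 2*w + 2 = -4*a^3 + a^2*(2*w + 20) + a*(-4*w - 12) - 6*w - 36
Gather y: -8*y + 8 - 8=-8*y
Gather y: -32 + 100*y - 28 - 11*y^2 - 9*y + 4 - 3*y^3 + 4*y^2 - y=-3*y^3 - 7*y^2 + 90*y - 56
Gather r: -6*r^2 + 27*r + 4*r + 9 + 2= -6*r^2 + 31*r + 11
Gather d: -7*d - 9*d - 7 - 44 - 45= -16*d - 96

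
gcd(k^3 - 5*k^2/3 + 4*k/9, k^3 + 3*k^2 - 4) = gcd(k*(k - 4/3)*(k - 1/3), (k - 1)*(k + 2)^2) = 1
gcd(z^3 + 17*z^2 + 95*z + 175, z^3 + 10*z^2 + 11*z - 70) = z^2 + 12*z + 35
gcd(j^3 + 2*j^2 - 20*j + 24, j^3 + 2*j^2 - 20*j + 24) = j^3 + 2*j^2 - 20*j + 24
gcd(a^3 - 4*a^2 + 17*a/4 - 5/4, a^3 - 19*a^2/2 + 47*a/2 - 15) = a^2 - 7*a/2 + 5/2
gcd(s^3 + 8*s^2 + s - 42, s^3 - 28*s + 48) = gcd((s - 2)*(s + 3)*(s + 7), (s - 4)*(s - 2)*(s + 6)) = s - 2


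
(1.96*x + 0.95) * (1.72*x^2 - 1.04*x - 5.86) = 3.3712*x^3 - 0.4044*x^2 - 12.4736*x - 5.567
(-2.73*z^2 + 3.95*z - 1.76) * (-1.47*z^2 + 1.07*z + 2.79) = 4.0131*z^4 - 8.7276*z^3 - 0.802999999999999*z^2 + 9.1373*z - 4.9104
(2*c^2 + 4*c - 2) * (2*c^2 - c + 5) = 4*c^4 + 6*c^3 + 2*c^2 + 22*c - 10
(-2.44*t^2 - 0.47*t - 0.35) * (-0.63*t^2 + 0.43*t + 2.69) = 1.5372*t^4 - 0.7531*t^3 - 6.5452*t^2 - 1.4148*t - 0.9415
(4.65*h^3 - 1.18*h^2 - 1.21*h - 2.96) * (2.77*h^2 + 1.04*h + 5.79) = 12.8805*h^5 + 1.5674*h^4 + 22.3446*h^3 - 16.2898*h^2 - 10.0843*h - 17.1384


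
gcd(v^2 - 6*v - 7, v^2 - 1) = v + 1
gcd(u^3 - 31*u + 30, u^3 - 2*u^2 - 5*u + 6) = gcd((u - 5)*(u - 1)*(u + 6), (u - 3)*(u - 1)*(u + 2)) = u - 1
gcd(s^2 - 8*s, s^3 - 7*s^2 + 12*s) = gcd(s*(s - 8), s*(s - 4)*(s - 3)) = s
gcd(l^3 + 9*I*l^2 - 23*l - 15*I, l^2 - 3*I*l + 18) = l + 3*I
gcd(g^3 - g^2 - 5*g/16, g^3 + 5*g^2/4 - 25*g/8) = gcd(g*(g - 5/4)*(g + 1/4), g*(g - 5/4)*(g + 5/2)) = g^2 - 5*g/4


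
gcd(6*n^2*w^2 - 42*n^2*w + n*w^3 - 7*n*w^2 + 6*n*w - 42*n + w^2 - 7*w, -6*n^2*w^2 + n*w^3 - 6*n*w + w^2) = n*w + 1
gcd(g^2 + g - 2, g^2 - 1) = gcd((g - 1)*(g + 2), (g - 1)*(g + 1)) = g - 1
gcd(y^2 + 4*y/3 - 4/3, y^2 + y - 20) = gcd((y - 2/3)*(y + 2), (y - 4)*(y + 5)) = 1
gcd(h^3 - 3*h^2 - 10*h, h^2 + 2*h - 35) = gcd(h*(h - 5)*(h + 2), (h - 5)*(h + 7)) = h - 5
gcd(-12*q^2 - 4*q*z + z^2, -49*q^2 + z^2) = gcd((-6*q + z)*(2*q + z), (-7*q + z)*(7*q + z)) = 1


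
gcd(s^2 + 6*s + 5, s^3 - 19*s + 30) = s + 5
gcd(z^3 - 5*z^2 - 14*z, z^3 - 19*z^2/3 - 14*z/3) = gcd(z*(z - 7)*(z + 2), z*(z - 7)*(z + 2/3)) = z^2 - 7*z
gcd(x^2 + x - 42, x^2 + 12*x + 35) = x + 7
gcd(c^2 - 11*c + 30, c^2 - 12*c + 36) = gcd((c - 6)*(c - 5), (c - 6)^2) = c - 6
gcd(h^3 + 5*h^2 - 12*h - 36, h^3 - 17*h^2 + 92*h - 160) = 1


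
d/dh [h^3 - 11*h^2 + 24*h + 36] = 3*h^2 - 22*h + 24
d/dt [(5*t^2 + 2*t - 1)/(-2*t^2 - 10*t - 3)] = 2*(-23*t^2 - 17*t - 8)/(4*t^4 + 40*t^3 + 112*t^2 + 60*t + 9)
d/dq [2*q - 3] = 2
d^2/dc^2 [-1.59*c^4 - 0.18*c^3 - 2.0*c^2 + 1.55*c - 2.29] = -19.08*c^2 - 1.08*c - 4.0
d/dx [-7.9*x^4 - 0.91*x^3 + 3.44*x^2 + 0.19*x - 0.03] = -31.6*x^3 - 2.73*x^2 + 6.88*x + 0.19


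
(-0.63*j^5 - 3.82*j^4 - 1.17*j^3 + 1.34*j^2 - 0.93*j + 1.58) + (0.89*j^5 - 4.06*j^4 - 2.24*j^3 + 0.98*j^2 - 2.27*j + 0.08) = 0.26*j^5 - 7.88*j^4 - 3.41*j^3 + 2.32*j^2 - 3.2*j + 1.66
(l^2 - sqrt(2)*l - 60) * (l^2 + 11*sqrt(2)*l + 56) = l^4 + 10*sqrt(2)*l^3 - 26*l^2 - 716*sqrt(2)*l - 3360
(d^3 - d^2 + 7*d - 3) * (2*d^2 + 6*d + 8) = 2*d^5 + 4*d^4 + 16*d^3 + 28*d^2 + 38*d - 24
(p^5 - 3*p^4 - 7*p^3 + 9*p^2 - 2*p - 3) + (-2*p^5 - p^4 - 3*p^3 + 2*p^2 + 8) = -p^5 - 4*p^4 - 10*p^3 + 11*p^2 - 2*p + 5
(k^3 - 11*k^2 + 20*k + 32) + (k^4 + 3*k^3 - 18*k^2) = k^4 + 4*k^3 - 29*k^2 + 20*k + 32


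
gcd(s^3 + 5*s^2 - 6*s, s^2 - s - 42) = s + 6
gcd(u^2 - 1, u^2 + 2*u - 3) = u - 1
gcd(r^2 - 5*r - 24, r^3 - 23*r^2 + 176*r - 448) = r - 8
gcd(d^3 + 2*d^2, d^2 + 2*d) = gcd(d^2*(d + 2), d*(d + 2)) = d^2 + 2*d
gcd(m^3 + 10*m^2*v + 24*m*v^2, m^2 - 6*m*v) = m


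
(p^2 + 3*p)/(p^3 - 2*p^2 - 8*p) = (p + 3)/(p^2 - 2*p - 8)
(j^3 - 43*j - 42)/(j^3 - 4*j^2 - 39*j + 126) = (j + 1)/(j - 3)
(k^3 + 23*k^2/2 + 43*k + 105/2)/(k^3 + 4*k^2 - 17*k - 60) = (k + 7/2)/(k - 4)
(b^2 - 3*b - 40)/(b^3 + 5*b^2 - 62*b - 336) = (b + 5)/(b^2 + 13*b + 42)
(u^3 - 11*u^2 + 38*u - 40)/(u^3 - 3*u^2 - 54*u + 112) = (u^2 - 9*u + 20)/(u^2 - u - 56)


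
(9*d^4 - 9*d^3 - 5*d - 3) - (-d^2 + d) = 9*d^4 - 9*d^3 + d^2 - 6*d - 3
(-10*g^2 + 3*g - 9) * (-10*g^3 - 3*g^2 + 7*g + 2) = 100*g^5 + 11*g^3 + 28*g^2 - 57*g - 18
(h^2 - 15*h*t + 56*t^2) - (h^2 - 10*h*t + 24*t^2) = -5*h*t + 32*t^2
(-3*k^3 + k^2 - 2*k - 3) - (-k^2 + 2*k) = -3*k^3 + 2*k^2 - 4*k - 3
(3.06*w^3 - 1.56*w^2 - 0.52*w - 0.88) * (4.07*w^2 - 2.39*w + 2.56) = 12.4542*w^5 - 13.6626*w^4 + 9.4456*w^3 - 6.3324*w^2 + 0.772*w - 2.2528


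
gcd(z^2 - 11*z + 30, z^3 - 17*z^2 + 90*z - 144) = z - 6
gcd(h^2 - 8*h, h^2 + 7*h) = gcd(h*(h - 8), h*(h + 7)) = h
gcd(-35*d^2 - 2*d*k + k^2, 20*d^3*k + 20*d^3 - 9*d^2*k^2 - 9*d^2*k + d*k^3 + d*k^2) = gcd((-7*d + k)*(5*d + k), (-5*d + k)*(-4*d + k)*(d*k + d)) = 1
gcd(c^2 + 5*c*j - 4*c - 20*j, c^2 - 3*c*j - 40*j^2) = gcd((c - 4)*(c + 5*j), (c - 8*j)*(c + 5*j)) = c + 5*j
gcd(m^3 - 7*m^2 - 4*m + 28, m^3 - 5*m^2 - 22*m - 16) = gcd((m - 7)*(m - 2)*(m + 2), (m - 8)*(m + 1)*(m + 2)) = m + 2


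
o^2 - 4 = (o - 2)*(o + 2)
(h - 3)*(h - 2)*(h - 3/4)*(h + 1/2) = h^4 - 21*h^3/4 + 55*h^2/8 + 3*h/8 - 9/4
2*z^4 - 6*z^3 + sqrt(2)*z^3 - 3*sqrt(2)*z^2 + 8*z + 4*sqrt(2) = (z - 2)^2*(sqrt(2)*z + 1)*(sqrt(2)*z + sqrt(2))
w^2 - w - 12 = (w - 4)*(w + 3)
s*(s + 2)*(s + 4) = s^3 + 6*s^2 + 8*s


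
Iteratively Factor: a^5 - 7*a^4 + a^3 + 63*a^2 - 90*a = (a - 5)*(a^4 - 2*a^3 - 9*a^2 + 18*a) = (a - 5)*(a + 3)*(a^3 - 5*a^2 + 6*a) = (a - 5)*(a - 2)*(a + 3)*(a^2 - 3*a) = (a - 5)*(a - 3)*(a - 2)*(a + 3)*(a)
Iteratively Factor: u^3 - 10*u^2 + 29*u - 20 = (u - 4)*(u^2 - 6*u + 5) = (u - 5)*(u - 4)*(u - 1)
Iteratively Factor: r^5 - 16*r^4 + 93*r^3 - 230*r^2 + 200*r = (r - 5)*(r^4 - 11*r^3 + 38*r^2 - 40*r) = r*(r - 5)*(r^3 - 11*r^2 + 38*r - 40) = r*(r - 5)^2*(r^2 - 6*r + 8) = r*(r - 5)^2*(r - 2)*(r - 4)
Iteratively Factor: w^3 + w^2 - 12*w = (w)*(w^2 + w - 12) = w*(w - 3)*(w + 4)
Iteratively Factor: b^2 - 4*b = (b)*(b - 4)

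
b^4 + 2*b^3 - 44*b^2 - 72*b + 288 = (b - 6)*(b - 2)*(b + 4)*(b + 6)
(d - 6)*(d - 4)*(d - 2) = d^3 - 12*d^2 + 44*d - 48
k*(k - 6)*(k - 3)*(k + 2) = k^4 - 7*k^3 + 36*k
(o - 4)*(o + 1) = o^2 - 3*o - 4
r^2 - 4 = (r - 2)*(r + 2)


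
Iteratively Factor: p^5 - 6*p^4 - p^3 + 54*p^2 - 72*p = (p - 4)*(p^4 - 2*p^3 - 9*p^2 + 18*p) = (p - 4)*(p + 3)*(p^3 - 5*p^2 + 6*p) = (p - 4)*(p - 3)*(p + 3)*(p^2 - 2*p) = p*(p - 4)*(p - 3)*(p + 3)*(p - 2)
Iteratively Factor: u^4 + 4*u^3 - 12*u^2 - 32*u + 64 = (u - 2)*(u^3 + 6*u^2 - 32) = (u - 2)*(u + 4)*(u^2 + 2*u - 8) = (u - 2)*(u + 4)^2*(u - 2)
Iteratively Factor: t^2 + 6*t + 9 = (t + 3)*(t + 3)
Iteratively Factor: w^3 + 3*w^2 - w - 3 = (w - 1)*(w^2 + 4*w + 3) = (w - 1)*(w + 3)*(w + 1)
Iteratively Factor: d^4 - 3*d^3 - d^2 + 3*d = (d + 1)*(d^3 - 4*d^2 + 3*d) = d*(d + 1)*(d^2 - 4*d + 3) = d*(d - 1)*(d + 1)*(d - 3)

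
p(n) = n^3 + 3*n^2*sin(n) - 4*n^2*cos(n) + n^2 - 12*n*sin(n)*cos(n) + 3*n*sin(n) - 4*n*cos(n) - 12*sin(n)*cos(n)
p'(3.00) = -9.59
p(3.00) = 95.31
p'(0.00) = -16.00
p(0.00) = 0.00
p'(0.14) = -18.44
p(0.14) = -2.43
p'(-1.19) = 9.67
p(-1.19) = -2.02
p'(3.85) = -44.38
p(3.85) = 63.41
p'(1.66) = 74.92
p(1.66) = 24.93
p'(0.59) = -9.77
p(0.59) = -9.82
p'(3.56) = -47.07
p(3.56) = 77.02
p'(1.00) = 20.59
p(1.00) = -8.19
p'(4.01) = -37.34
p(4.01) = 56.83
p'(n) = 4*n^2*sin(n) + 3*n^2*cos(n) + 3*n^2 + 12*n*sin(n)^2 + 10*n*sin(n) - 12*n*cos(n)^2 - 5*n*cos(n) + 2*n + 12*sin(n)^2 - 12*sin(n)*cos(n) + 3*sin(n) - 12*cos(n)^2 - 4*cos(n)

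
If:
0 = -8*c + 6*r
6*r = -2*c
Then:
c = 0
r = 0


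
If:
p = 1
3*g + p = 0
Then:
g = -1/3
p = 1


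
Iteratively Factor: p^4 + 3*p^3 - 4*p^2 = (p)*(p^3 + 3*p^2 - 4*p) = p^2*(p^2 + 3*p - 4) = p^2*(p - 1)*(p + 4)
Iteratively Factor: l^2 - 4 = (l - 2)*(l + 2)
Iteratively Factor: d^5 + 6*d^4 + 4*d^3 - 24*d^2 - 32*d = (d + 4)*(d^4 + 2*d^3 - 4*d^2 - 8*d) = (d + 2)*(d + 4)*(d^3 - 4*d) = d*(d + 2)*(d + 4)*(d^2 - 4) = d*(d + 2)^2*(d + 4)*(d - 2)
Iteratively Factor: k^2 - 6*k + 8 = (k - 2)*(k - 4)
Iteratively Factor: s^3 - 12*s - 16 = (s + 2)*(s^2 - 2*s - 8) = (s - 4)*(s + 2)*(s + 2)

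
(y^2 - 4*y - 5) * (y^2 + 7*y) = y^4 + 3*y^3 - 33*y^2 - 35*y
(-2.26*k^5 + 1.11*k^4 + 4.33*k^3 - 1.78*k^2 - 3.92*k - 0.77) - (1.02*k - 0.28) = -2.26*k^5 + 1.11*k^4 + 4.33*k^3 - 1.78*k^2 - 4.94*k - 0.49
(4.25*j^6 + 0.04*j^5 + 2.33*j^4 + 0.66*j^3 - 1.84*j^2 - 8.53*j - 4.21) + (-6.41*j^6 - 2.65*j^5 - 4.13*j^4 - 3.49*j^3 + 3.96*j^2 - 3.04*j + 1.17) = -2.16*j^6 - 2.61*j^5 - 1.8*j^4 - 2.83*j^3 + 2.12*j^2 - 11.57*j - 3.04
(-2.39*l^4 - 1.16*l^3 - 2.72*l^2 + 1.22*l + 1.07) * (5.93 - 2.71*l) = 6.4769*l^5 - 11.0291*l^4 + 0.492400000000002*l^3 - 19.4358*l^2 + 4.3349*l + 6.3451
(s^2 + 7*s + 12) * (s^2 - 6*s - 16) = s^4 + s^3 - 46*s^2 - 184*s - 192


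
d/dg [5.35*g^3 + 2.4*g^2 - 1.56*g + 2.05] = 16.05*g^2 + 4.8*g - 1.56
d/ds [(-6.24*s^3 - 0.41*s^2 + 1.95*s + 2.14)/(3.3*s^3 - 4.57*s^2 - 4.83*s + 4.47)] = (29.8698*s^4 + 47.4084*s^3 - 93.9726*s^2 + 15.8942*s + 19.0527)/(10.89*s^6 - 30.162*s^5 - 10.9931*s^4 + 73.6482*s^3 - 17.5269*s^2 - 43.1802*s + 19.9809)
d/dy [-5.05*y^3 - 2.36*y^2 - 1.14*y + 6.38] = -15.15*y^2 - 4.72*y - 1.14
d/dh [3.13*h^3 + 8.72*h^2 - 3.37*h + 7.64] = 9.39*h^2 + 17.44*h - 3.37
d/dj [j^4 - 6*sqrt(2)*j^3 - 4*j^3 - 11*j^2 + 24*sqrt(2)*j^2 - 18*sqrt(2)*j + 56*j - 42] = 4*j^3 - 18*sqrt(2)*j^2 - 12*j^2 - 22*j + 48*sqrt(2)*j - 18*sqrt(2) + 56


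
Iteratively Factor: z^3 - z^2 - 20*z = (z)*(z^2 - z - 20) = z*(z - 5)*(z + 4)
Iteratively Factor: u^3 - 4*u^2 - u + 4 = (u + 1)*(u^2 - 5*u + 4) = (u - 4)*(u + 1)*(u - 1)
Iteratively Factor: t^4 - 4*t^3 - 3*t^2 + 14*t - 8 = (t + 2)*(t^3 - 6*t^2 + 9*t - 4) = (t - 4)*(t + 2)*(t^2 - 2*t + 1) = (t - 4)*(t - 1)*(t + 2)*(t - 1)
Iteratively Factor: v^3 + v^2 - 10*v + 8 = (v + 4)*(v^2 - 3*v + 2) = (v - 1)*(v + 4)*(v - 2)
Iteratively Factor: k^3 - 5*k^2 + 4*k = (k)*(k^2 - 5*k + 4) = k*(k - 4)*(k - 1)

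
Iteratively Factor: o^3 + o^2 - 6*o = (o + 3)*(o^2 - 2*o) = o*(o + 3)*(o - 2)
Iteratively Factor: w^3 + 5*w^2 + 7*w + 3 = (w + 1)*(w^2 + 4*w + 3) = (w + 1)*(w + 3)*(w + 1)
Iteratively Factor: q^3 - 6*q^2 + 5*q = (q - 1)*(q^2 - 5*q) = q*(q - 1)*(q - 5)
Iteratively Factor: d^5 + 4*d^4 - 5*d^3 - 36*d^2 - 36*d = (d + 2)*(d^4 + 2*d^3 - 9*d^2 - 18*d) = (d - 3)*(d + 2)*(d^3 + 5*d^2 + 6*d) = (d - 3)*(d + 2)^2*(d^2 + 3*d) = d*(d - 3)*(d + 2)^2*(d + 3)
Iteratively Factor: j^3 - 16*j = (j - 4)*(j^2 + 4*j) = j*(j - 4)*(j + 4)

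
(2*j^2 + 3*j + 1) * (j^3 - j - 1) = 2*j^5 + 3*j^4 - j^3 - 5*j^2 - 4*j - 1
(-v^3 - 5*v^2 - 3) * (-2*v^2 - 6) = 2*v^5 + 10*v^4 + 6*v^3 + 36*v^2 + 18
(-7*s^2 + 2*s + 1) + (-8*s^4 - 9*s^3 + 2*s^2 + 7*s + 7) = -8*s^4 - 9*s^3 - 5*s^2 + 9*s + 8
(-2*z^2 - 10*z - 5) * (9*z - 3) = -18*z^3 - 84*z^2 - 15*z + 15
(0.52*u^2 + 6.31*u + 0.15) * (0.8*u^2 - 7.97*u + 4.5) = 0.416*u^4 + 0.9036*u^3 - 47.8307*u^2 + 27.1995*u + 0.675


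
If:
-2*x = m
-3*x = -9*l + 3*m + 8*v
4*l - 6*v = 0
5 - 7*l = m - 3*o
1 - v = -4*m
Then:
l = -9/82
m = -11/41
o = -165/82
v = -3/41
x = 11/82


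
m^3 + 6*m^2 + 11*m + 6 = (m + 1)*(m + 2)*(m + 3)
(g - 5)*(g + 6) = g^2 + g - 30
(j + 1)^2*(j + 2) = j^3 + 4*j^2 + 5*j + 2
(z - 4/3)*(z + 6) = z^2 + 14*z/3 - 8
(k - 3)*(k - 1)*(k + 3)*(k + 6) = k^4 + 5*k^3 - 15*k^2 - 45*k + 54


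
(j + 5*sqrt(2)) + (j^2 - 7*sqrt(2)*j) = j^2 - 7*sqrt(2)*j + j + 5*sqrt(2)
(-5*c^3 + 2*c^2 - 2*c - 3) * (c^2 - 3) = -5*c^5 + 2*c^4 + 13*c^3 - 9*c^2 + 6*c + 9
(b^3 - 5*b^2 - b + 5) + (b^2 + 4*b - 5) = b^3 - 4*b^2 + 3*b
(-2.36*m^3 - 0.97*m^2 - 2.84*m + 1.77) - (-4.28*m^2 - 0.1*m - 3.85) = -2.36*m^3 + 3.31*m^2 - 2.74*m + 5.62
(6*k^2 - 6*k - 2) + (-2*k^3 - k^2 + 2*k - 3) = -2*k^3 + 5*k^2 - 4*k - 5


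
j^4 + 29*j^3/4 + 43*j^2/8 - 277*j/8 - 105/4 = (j - 2)*(j + 3/4)*(j + 7/2)*(j + 5)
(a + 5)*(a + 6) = a^2 + 11*a + 30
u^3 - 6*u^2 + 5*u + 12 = (u - 4)*(u - 3)*(u + 1)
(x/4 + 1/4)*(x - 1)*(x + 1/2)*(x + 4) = x^4/4 + 9*x^3/8 + x^2/4 - 9*x/8 - 1/2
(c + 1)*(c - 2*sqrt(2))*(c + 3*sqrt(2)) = c^3 + c^2 + sqrt(2)*c^2 - 12*c + sqrt(2)*c - 12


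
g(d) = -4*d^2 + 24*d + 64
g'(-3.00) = 48.00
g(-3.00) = -44.00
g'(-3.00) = 48.00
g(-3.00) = -44.00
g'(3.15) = -1.20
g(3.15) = 99.91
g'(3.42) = -3.36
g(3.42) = 99.29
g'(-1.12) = 32.96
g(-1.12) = 32.10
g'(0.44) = 20.48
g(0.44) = 73.79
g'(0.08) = 23.36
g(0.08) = 65.89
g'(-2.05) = 40.40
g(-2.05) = -2.01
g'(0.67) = 18.64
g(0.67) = 78.28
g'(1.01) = 15.92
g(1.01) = 84.16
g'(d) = 24 - 8*d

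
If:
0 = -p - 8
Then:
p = -8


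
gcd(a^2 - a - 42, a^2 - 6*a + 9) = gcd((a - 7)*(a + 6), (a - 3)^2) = 1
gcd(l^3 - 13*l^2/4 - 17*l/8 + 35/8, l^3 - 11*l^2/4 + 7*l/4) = l - 1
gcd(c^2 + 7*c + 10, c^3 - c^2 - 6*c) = c + 2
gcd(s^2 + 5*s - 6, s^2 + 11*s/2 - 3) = s + 6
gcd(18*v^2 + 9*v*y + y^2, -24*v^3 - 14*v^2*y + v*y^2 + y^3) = 3*v + y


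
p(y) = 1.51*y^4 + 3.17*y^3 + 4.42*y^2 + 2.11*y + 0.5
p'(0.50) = 9.66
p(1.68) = 43.58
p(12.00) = 37451.42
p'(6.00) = 1702.15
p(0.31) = 1.69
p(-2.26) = 21.11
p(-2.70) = 44.88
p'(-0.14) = 1.04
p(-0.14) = 0.28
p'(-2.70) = -71.32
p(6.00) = 2813.96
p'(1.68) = 72.44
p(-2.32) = 23.56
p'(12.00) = 11914.75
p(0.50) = 3.15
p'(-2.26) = -39.02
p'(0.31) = 5.94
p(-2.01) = 13.02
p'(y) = 6.04*y^3 + 9.51*y^2 + 8.84*y + 2.11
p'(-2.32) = -42.63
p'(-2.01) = -26.29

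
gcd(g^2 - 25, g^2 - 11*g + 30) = g - 5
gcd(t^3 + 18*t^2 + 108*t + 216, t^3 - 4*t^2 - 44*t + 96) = t + 6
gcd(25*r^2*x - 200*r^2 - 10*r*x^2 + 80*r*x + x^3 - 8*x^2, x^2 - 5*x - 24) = x - 8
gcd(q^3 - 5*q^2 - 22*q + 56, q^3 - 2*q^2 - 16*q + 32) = q^2 + 2*q - 8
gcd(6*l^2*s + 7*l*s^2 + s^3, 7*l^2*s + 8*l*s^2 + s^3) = l*s + s^2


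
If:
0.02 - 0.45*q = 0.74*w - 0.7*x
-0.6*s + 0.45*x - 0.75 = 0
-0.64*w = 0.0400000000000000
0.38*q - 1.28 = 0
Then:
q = 3.37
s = 0.30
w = -0.06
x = 2.07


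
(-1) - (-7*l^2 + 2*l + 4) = 7*l^2 - 2*l - 5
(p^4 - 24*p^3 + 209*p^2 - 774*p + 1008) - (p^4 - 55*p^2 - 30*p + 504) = -24*p^3 + 264*p^2 - 744*p + 504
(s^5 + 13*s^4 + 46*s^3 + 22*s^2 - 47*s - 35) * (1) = s^5 + 13*s^4 + 46*s^3 + 22*s^2 - 47*s - 35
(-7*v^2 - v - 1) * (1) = -7*v^2 - v - 1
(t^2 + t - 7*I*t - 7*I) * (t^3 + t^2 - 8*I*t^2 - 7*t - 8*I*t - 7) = t^5 + 2*t^4 - 15*I*t^4 - 62*t^3 - 30*I*t^3 - 126*t^2 + 34*I*t^2 - 63*t + 98*I*t + 49*I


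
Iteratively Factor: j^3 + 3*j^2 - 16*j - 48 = (j + 3)*(j^2 - 16) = (j + 3)*(j + 4)*(j - 4)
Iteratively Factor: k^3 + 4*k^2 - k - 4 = (k + 1)*(k^2 + 3*k - 4) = (k - 1)*(k + 1)*(k + 4)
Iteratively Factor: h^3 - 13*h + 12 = (h - 1)*(h^2 + h - 12) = (h - 3)*(h - 1)*(h + 4)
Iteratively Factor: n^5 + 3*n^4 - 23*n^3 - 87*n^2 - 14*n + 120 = (n + 3)*(n^4 - 23*n^2 - 18*n + 40) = (n + 3)*(n + 4)*(n^3 - 4*n^2 - 7*n + 10) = (n - 5)*(n + 3)*(n + 4)*(n^2 + n - 2) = (n - 5)*(n - 1)*(n + 3)*(n + 4)*(n + 2)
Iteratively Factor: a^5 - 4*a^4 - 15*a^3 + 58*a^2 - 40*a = (a - 1)*(a^4 - 3*a^3 - 18*a^2 + 40*a) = (a - 1)*(a + 4)*(a^3 - 7*a^2 + 10*a) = (a - 2)*(a - 1)*(a + 4)*(a^2 - 5*a) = (a - 5)*(a - 2)*(a - 1)*(a + 4)*(a)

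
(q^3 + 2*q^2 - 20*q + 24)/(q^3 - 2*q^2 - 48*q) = (q^2 - 4*q + 4)/(q*(q - 8))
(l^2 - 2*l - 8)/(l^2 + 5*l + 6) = (l - 4)/(l + 3)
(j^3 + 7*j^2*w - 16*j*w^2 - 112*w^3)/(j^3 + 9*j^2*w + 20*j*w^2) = (j^2 + 3*j*w - 28*w^2)/(j*(j + 5*w))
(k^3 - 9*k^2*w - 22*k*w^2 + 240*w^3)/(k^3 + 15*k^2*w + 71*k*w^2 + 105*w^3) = (k^2 - 14*k*w + 48*w^2)/(k^2 + 10*k*w + 21*w^2)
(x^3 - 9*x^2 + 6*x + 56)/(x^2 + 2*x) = x - 11 + 28/x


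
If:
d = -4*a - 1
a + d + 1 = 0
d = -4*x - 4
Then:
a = 0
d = -1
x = -3/4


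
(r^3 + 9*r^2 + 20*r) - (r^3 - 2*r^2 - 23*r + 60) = 11*r^2 + 43*r - 60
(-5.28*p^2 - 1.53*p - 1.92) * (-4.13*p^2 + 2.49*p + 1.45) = 21.8064*p^4 - 6.8283*p^3 - 3.5361*p^2 - 6.9993*p - 2.784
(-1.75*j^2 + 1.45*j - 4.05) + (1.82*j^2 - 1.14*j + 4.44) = 0.0700000000000001*j^2 + 0.31*j + 0.390000000000001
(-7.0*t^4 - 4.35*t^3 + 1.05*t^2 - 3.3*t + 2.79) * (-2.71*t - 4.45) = 18.97*t^5 + 42.9385*t^4 + 16.512*t^3 + 4.2705*t^2 + 7.1241*t - 12.4155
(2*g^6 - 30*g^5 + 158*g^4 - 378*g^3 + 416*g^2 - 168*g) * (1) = 2*g^6 - 30*g^5 + 158*g^4 - 378*g^3 + 416*g^2 - 168*g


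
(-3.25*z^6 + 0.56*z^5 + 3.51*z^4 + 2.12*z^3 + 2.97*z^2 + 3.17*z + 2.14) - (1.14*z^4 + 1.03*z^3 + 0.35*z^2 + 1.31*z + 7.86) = -3.25*z^6 + 0.56*z^5 + 2.37*z^4 + 1.09*z^3 + 2.62*z^2 + 1.86*z - 5.72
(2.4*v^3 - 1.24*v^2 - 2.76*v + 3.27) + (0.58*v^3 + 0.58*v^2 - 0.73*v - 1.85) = 2.98*v^3 - 0.66*v^2 - 3.49*v + 1.42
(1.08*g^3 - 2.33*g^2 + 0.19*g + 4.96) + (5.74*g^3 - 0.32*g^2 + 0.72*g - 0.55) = 6.82*g^3 - 2.65*g^2 + 0.91*g + 4.41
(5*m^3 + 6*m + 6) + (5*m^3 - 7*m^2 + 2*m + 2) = 10*m^3 - 7*m^2 + 8*m + 8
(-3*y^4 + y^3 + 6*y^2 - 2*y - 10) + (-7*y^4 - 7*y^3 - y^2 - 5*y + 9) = -10*y^4 - 6*y^3 + 5*y^2 - 7*y - 1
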